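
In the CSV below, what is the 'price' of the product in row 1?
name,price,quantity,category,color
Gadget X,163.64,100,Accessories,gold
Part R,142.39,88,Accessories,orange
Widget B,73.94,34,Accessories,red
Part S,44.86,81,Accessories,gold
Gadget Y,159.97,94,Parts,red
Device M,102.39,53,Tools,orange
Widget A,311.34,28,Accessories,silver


Query: Row 1 ('Gadget X'), column 'price'
Value: 163.64

163.64


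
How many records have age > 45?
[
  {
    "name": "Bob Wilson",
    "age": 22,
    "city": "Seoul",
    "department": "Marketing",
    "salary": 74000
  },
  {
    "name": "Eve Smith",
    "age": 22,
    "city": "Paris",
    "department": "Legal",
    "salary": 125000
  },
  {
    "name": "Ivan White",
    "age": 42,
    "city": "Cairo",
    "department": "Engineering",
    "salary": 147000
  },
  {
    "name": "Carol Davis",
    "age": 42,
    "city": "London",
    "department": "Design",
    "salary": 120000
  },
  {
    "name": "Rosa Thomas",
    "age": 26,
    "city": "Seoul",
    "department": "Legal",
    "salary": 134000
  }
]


Data: 5 records
Condition: age > 45

Checking each record:
  Bob Wilson: 22
  Eve Smith: 22
  Ivan White: 42
  Carol Davis: 42
  Rosa Thomas: 26

Count: 0

0


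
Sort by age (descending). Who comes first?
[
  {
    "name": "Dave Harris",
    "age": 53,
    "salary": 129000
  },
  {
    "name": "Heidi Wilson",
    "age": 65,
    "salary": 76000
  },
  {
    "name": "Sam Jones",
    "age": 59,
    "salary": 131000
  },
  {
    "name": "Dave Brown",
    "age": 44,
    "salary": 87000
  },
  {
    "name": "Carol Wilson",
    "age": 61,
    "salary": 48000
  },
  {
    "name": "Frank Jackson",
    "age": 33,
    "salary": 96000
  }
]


Sort by: age (descending)

Sorted order:
  1. Heidi Wilson (age = 65)
  2. Carol Wilson (age = 61)
  3. Sam Jones (age = 59)
  4. Dave Harris (age = 53)
  5. Dave Brown (age = 44)
  6. Frank Jackson (age = 33)

First: Heidi Wilson

Heidi Wilson


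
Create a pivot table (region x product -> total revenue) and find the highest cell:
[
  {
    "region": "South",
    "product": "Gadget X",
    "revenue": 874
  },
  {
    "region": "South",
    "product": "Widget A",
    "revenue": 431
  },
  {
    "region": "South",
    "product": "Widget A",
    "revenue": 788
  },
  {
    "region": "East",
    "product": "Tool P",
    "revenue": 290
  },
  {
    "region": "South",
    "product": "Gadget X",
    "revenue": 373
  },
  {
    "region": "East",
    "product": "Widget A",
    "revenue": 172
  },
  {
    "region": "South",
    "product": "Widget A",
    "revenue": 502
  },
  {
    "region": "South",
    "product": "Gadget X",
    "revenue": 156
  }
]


Pivot: region (rows) x product (columns) -> total revenue

     Gadget X      Tool P        Widget A    
East             0           290           172  
South         1403             0          1721  

Highest: South / Widget A = $1721

South / Widget A = $1721


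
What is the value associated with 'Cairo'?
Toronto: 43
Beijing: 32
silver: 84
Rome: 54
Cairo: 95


Looking up key 'Cairo'
Value: 95

95


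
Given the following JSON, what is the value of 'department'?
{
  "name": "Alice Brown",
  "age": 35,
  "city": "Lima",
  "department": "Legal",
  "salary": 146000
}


Looking up field 'department'
Value: Legal

Legal


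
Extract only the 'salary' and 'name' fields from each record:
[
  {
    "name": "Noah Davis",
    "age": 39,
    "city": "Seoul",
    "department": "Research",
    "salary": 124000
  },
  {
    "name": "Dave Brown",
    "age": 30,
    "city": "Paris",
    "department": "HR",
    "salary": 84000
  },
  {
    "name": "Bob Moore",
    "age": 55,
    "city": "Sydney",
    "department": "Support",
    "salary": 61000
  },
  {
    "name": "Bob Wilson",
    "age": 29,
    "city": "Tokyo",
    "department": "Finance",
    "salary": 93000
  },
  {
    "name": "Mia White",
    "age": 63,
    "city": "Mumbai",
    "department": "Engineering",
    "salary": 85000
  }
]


Original: 5 records with fields: name, age, city, department, salary
Keep: ['salary', 'name']
Drop: ['age', 'city', 'department']
Result: 5 records, 2 fields each

[
  {
    "salary": 124000,
    "name": "Noah Davis"
  },
  {
    "salary": 84000,
    "name": "Dave Brown"
  },
  {
    "salary": 61000,
    "name": "Bob Moore"
  },
  {
    "salary": 93000,
    "name": "Bob Wilson"
  },
  {
    "salary": 85000,
    "name": "Mia White"
  }
]


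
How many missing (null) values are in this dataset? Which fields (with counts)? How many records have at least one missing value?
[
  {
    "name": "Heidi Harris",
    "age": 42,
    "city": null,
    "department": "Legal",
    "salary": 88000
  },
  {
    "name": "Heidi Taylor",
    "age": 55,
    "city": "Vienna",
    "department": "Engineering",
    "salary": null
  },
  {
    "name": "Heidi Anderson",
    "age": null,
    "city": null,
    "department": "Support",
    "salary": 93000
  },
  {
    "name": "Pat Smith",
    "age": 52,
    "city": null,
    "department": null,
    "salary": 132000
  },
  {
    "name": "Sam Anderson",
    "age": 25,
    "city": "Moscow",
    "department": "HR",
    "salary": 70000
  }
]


Checking for missing (null) values in 5 records:

  Heidi Harris: city
  Heidi Taylor: salary
  Heidi Anderson: age, city
  Pat Smith: city, department
  Sam Anderson: complete

Per field:
  name: 0 missing
  age: 1 missing
  city: 3 missing
  department: 1 missing
  salary: 1 missing

Total missing values: 6
Records with any missing: 4

6 missing values (age: 1, city: 3, department: 1, salary: 1); 4 incomplete records


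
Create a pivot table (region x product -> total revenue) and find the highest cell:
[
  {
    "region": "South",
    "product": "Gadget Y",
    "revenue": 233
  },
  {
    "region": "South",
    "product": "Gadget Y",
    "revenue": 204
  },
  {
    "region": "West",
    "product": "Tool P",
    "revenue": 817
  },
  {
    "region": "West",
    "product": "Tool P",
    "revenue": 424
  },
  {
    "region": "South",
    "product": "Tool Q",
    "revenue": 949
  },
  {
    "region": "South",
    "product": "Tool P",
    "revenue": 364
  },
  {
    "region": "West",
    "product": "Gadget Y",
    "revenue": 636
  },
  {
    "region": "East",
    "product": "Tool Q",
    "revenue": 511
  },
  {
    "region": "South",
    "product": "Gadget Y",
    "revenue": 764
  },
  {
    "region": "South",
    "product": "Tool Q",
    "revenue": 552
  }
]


Pivot: region (rows) x product (columns) -> total revenue

     Gadget Y      Tool P        Tool Q      
East             0             0           511  
South         1201           364          1501  
West           636          1241             0  

Highest: South / Tool Q = $1501

South / Tool Q = $1501


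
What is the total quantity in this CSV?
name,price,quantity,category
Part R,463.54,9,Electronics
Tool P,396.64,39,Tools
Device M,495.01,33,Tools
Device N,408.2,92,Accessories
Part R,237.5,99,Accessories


Computing total quantity:
Values: [9, 39, 33, 92, 99]
Sum = 272

272


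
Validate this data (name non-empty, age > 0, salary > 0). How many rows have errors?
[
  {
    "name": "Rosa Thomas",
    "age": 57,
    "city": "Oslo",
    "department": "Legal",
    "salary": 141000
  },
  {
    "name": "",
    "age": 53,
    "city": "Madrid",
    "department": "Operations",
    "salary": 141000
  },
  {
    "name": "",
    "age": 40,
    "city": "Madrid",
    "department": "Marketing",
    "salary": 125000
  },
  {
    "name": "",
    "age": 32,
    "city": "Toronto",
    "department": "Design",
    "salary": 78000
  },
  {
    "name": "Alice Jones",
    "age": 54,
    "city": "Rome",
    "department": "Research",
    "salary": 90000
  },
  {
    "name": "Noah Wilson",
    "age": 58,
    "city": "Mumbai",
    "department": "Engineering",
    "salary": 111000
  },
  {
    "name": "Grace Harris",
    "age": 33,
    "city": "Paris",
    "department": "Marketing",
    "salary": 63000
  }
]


Validating 7 records:
Rules: name non-empty, age > 0, salary > 0

  Row 1 (Rosa Thomas): OK
  Row 2 (???): empty name
  Row 3 (???): empty name
  Row 4 (???): empty name
  Row 5 (Alice Jones): OK
  Row 6 (Noah Wilson): OK
  Row 7 (Grace Harris): OK

Total errors: 3

3 errors


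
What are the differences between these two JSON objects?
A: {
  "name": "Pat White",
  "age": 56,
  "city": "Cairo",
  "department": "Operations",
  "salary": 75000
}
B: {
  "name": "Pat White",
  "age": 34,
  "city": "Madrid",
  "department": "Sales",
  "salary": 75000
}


Comparing each field (in key order):
  name: same
  age: DIFFERENT
  city: DIFFERENT
  department: DIFFERENT
  salary: same
Differences:
  age: 56 -> 34
  city: Cairo -> Madrid
  department: Operations -> Sales

3 field(s) changed

3 changes: age, city, department


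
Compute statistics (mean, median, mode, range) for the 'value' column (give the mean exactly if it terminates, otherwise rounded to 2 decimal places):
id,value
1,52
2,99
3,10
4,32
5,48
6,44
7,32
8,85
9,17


Data: [52, 99, 10, 32, 48, 44, 32, 85, 17]
Count: 9
Sum: 419
Mean: 419/9 ≈ 46.56 (rounded to 2 decimal places)
Sorted: [10, 17, 32, 32, 44, 48, 52, 85, 99]
Median: 44.0
Mode: 32 (2 times)
Range: 99 - 10 = 89
Min: 10, Max: 99

mean≈46.56, median=44.0, mode=32, range=89


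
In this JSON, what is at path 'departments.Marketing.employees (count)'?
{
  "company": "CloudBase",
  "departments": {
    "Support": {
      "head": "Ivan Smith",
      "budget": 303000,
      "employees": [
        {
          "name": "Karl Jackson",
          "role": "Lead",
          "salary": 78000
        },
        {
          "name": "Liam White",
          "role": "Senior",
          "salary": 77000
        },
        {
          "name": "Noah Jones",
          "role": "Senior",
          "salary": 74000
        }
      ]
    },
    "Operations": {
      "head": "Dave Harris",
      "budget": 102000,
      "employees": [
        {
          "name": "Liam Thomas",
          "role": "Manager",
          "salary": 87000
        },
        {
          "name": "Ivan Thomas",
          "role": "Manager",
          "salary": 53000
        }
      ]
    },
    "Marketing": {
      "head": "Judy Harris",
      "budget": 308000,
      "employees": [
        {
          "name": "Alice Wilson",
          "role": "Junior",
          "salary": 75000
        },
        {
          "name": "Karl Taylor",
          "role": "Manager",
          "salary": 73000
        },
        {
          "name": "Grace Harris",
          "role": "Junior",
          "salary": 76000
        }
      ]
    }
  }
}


Path: departments.Marketing.employees (count)

Navigate:
  -> departments
  -> Marketing
  -> employees (array, length 3)

3


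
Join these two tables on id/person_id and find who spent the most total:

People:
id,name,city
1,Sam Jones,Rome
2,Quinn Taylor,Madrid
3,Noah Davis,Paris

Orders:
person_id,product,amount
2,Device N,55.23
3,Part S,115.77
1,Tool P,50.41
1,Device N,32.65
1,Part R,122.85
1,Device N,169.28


Join on: people.id = orders.person_id

Joined rows:
  Quinn Taylor (Madrid) bought Device N for $55.23
  Noah Davis (Paris) bought Part S for $115.77
  Sam Jones (Rome) bought Tool P for $50.41
  Sam Jones (Rome) bought Device N for $32.65
  Sam Jones (Rome) bought Part R for $122.85
  Sam Jones (Rome) bought Device N for $169.28

Total per person:
  Sam Jones: $375.19
  Noah Davis: $115.77
  Quinn Taylor: $55.23

Top spender: Sam Jones ($375.19)

Sam Jones ($375.19)


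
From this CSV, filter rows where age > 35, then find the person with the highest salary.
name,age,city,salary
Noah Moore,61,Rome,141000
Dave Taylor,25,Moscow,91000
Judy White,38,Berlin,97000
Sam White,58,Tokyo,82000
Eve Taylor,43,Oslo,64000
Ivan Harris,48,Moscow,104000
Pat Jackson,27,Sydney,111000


Filter: age > 35
Sort by: salary (descending)

Filtered records (5):
  Noah Moore, age 61, salary $141000
  Ivan Harris, age 48, salary $104000
  Judy White, age 38, salary $97000
  Sam White, age 58, salary $82000
  Eve Taylor, age 43, salary $64000

Highest salary: Noah Moore ($141000)

Noah Moore


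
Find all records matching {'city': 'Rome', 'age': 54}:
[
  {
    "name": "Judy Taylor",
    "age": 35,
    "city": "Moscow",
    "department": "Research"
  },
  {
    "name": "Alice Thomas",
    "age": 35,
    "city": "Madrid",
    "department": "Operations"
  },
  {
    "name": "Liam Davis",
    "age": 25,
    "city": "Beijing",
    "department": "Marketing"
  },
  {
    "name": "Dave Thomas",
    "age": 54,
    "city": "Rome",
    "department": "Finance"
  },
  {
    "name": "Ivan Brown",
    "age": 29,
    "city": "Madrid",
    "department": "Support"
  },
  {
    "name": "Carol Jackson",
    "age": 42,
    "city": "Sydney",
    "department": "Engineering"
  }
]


Search criteria: {'city': 'Rome', 'age': 54}

Checking 6 records:
  Judy Taylor: {city: Moscow, age: 35}
  Alice Thomas: {city: Madrid, age: 35}
  Liam Davis: {city: Beijing, age: 25}
  Dave Thomas: {city: Rome, age: 54} <-- MATCH
  Ivan Brown: {city: Madrid, age: 29}
  Carol Jackson: {city: Sydney, age: 42}

Matches: ["Dave Thomas"]

["Dave Thomas"]


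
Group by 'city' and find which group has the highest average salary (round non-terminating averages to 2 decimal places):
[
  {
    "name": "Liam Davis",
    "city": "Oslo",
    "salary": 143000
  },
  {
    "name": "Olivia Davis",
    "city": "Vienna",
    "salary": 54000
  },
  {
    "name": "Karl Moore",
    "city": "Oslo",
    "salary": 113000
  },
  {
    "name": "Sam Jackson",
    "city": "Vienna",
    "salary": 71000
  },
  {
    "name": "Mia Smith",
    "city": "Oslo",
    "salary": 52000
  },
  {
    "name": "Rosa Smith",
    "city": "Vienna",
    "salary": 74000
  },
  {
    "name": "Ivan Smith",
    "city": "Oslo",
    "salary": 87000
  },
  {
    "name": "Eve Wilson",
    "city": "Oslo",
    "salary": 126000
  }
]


Group by: city

Groups:
  Oslo: 5 people, avg salary = 521000/5 = $104200
  Vienna: 3 people, avg salary = 199000/3 ≈ $66333.33

Highest average salary: Oslo ($104200)

Oslo ($104200)


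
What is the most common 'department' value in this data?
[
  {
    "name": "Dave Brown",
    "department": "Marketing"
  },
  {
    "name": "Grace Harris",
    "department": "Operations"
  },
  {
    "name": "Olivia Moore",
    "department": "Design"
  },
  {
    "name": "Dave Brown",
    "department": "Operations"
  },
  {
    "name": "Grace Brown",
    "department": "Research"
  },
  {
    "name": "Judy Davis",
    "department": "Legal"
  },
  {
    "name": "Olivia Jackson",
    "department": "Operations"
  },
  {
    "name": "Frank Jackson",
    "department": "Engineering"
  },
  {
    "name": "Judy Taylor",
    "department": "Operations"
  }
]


Counting 'department' values across 9 records:

  Operations: 4 ####
  Marketing: 1 #
  Design: 1 #
  Research: 1 #
  Legal: 1 #
  Engineering: 1 #

Most common: Operations (4 times)

Operations (4 times)


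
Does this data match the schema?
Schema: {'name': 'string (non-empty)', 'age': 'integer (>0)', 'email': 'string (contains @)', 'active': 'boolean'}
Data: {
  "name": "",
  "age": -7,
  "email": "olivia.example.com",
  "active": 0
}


Validating each field against schema:
  name: FAIL ("" is an empty string)
  age: FAIL (-7 is not > 0)
  email: FAIL ("olivia.example.com" does not contain @)
  active: FAIL (0 is not a boolean)

Result: INVALID (4 errors: name, age, email, active)

INVALID (4 errors: name, age, email, active)


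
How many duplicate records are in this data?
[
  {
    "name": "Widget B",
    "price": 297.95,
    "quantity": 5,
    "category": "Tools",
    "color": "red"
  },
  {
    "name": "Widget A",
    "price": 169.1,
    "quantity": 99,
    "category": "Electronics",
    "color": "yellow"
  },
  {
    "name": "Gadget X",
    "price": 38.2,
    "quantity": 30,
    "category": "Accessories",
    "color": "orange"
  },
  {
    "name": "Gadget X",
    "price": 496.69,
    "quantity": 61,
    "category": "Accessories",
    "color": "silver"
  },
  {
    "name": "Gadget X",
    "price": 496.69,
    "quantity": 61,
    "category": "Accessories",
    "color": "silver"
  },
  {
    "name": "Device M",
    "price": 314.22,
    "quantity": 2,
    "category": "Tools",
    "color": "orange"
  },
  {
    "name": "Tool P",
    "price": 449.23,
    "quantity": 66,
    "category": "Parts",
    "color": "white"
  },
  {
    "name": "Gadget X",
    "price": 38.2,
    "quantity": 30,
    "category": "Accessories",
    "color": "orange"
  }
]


Checking 8 records for duplicates:

  Row 1: Widget B ($297.95, qty 5)
  Row 2: Widget A ($169.1, qty 99)
  Row 3: Gadget X ($38.2, qty 30)
  Row 4: Gadget X ($496.69, qty 61)
  Row 5: Gadget X ($496.69, qty 61) <-- DUPLICATE
  Row 6: Device M ($314.22, qty 2)
  Row 7: Tool P ($449.23, qty 66)
  Row 8: Gadget X ($38.2, qty 30) <-- DUPLICATE

Duplicates found: 2
Unique records: 6

2 duplicates, 6 unique


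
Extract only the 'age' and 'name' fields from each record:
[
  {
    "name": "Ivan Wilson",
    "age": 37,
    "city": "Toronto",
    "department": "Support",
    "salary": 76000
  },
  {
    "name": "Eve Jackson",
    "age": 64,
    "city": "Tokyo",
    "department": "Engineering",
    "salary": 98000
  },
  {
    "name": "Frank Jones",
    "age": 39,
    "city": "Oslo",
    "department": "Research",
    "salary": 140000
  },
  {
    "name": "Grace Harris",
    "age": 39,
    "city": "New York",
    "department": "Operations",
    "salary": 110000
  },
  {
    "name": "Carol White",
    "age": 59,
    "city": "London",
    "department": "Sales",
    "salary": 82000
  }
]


Original: 5 records with fields: name, age, city, department, salary
Keep: ['age', 'name']
Drop: ['city', 'department', 'salary']
Result: 5 records, 2 fields each

[
  {
    "age": 37,
    "name": "Ivan Wilson"
  },
  {
    "age": 64,
    "name": "Eve Jackson"
  },
  {
    "age": 39,
    "name": "Frank Jones"
  },
  {
    "age": 39,
    "name": "Grace Harris"
  },
  {
    "age": 59,
    "name": "Carol White"
  }
]


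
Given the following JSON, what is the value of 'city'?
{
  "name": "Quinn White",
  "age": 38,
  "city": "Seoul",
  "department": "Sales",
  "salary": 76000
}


Looking up field 'city'
Value: Seoul

Seoul


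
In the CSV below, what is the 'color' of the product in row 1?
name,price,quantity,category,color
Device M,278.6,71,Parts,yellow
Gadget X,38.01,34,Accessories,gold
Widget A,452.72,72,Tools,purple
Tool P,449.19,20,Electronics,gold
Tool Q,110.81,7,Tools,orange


Query: Row 1 ('Device M'), column 'color'
Value: yellow

yellow


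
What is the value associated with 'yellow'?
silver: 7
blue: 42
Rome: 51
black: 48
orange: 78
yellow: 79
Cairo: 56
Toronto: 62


Looking up key 'yellow'
Value: 79

79


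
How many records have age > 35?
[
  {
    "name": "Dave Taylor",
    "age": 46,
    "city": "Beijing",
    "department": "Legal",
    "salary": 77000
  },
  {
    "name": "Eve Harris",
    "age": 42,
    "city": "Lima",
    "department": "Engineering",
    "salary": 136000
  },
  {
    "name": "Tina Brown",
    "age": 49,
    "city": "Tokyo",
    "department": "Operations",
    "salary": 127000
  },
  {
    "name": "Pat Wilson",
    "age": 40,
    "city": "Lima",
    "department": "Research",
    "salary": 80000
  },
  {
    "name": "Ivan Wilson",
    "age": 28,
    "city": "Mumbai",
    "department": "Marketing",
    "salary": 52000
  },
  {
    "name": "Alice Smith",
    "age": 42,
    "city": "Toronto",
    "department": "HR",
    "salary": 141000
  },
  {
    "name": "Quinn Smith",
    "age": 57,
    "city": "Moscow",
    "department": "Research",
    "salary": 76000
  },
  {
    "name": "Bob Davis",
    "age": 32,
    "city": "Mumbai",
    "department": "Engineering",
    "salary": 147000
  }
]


Data: 8 records
Condition: age > 35

Checking each record:
  Dave Taylor: 46 MATCH
  Eve Harris: 42 MATCH
  Tina Brown: 49 MATCH
  Pat Wilson: 40 MATCH
  Ivan Wilson: 28
  Alice Smith: 42 MATCH
  Quinn Smith: 57 MATCH
  Bob Davis: 32

Count: 6

6


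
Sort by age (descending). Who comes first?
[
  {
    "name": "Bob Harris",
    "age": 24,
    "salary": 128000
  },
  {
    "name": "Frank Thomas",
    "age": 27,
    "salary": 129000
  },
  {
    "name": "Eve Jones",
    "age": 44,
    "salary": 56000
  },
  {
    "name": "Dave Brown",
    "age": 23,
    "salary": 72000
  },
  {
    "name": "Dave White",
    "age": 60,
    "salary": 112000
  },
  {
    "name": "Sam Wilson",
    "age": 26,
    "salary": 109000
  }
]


Sort by: age (descending)

Sorted order:
  1. Dave White (age = 60)
  2. Eve Jones (age = 44)
  3. Frank Thomas (age = 27)
  4. Sam Wilson (age = 26)
  5. Bob Harris (age = 24)
  6. Dave Brown (age = 23)

First: Dave White

Dave White


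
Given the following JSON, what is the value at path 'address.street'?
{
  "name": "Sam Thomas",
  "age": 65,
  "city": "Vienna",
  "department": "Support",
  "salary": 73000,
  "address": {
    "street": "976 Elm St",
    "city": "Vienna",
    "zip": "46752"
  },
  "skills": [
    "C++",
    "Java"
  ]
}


Query: address.street
Path: address -> street
Value: 976 Elm St

976 Elm St


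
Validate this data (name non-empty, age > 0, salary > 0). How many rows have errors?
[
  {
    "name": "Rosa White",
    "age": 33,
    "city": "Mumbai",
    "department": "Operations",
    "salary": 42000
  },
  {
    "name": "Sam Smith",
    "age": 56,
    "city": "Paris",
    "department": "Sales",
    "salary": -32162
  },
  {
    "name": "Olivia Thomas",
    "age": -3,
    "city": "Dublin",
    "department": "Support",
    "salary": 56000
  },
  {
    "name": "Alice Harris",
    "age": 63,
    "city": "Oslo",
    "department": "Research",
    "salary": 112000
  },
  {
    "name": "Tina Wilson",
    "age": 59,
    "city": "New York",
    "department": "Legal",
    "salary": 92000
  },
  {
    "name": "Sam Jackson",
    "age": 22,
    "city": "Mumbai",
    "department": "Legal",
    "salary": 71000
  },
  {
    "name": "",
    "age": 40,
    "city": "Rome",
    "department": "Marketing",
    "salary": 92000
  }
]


Validating 7 records:
Rules: name non-empty, age > 0, salary > 0

  Row 1 (Rosa White): OK
  Row 2 (Sam Smith): negative salary: -32162
  Row 3 (Olivia Thomas): negative age: -3
  Row 4 (Alice Harris): OK
  Row 5 (Tina Wilson): OK
  Row 6 (Sam Jackson): OK
  Row 7 (???): empty name

Total errors: 3

3 errors


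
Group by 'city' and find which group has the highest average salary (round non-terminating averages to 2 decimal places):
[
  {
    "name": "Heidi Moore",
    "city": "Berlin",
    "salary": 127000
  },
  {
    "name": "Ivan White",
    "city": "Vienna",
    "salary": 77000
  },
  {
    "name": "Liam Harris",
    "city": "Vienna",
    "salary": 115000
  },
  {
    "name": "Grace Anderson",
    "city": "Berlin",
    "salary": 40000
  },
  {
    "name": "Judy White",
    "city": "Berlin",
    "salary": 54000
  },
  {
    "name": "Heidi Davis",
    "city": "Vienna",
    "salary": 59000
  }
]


Group by: city

Groups:
  Berlin: 3 people, avg salary = 221000/3 ≈ $73666.67
  Vienna: 3 people, avg salary = 251000/3 ≈ $83666.67

Highest average salary: Vienna (≈$83666.67)

Vienna (≈$83666.67)


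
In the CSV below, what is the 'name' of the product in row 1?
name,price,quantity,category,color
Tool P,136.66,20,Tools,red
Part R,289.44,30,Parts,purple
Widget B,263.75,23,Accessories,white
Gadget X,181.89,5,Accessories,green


Query: Row 1 ('Tool P'), column 'name'
Value: Tool P

Tool P


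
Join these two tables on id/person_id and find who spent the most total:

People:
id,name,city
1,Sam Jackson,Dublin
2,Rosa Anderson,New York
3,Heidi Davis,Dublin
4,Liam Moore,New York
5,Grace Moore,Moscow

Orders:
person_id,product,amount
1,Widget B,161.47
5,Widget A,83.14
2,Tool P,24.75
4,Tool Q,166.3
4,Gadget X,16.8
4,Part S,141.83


Join on: people.id = orders.person_id

Joined rows:
  Sam Jackson (Dublin) bought Widget B for $161.47
  Grace Moore (Moscow) bought Widget A for $83.14
  Rosa Anderson (New York) bought Tool P for $24.75
  Liam Moore (New York) bought Tool Q for $166.3
  Liam Moore (New York) bought Gadget X for $16.8
  Liam Moore (New York) bought Part S for $141.83

Total per person:
  Liam Moore: $324.93
  Sam Jackson: $161.47
  Grace Moore: $83.14
  Rosa Anderson: $24.75

Top spender: Liam Moore ($324.93)

Liam Moore ($324.93)


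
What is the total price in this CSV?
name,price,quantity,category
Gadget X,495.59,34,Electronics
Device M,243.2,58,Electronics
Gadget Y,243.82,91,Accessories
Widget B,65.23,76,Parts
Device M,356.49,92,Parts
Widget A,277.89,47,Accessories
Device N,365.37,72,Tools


Computing total price:
Values: [495.59, 243.2, 243.82, 65.23, 356.49, 277.89, 365.37]
Sum = 2047.59

2047.59


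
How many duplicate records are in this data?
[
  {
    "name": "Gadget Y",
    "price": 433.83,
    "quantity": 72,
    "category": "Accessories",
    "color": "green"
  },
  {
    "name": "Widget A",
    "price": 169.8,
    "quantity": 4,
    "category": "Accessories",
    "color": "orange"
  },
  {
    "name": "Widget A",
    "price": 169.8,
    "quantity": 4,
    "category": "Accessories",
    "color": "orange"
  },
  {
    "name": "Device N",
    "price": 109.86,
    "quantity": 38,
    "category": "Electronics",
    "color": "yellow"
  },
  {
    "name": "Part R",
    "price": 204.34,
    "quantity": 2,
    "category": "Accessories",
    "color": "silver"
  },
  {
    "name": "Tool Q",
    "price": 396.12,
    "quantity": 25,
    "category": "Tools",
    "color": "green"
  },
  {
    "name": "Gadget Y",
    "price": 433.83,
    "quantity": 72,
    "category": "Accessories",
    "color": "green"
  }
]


Checking 7 records for duplicates:

  Row 1: Gadget Y ($433.83, qty 72)
  Row 2: Widget A ($169.8, qty 4)
  Row 3: Widget A ($169.8, qty 4) <-- DUPLICATE
  Row 4: Device N ($109.86, qty 38)
  Row 5: Part R ($204.34, qty 2)
  Row 6: Tool Q ($396.12, qty 25)
  Row 7: Gadget Y ($433.83, qty 72) <-- DUPLICATE

Duplicates found: 2
Unique records: 5

2 duplicates, 5 unique


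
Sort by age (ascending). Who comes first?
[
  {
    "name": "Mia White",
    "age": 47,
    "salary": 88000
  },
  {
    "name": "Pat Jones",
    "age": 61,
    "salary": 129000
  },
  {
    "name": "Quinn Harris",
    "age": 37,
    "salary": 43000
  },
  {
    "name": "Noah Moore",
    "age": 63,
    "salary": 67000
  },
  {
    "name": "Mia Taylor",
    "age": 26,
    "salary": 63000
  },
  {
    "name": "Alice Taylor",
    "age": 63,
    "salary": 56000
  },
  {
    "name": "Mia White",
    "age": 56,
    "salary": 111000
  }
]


Sort by: age (ascending)

Sorted order:
  1. Mia Taylor (age = 26)
  2. Quinn Harris (age = 37)
  3. Mia White (age = 47)
  4. Mia White (age = 56)
  5. Pat Jones (age = 61)
  6. Noah Moore (age = 63)
  7. Alice Taylor (age = 63)

First: Mia Taylor

Mia Taylor


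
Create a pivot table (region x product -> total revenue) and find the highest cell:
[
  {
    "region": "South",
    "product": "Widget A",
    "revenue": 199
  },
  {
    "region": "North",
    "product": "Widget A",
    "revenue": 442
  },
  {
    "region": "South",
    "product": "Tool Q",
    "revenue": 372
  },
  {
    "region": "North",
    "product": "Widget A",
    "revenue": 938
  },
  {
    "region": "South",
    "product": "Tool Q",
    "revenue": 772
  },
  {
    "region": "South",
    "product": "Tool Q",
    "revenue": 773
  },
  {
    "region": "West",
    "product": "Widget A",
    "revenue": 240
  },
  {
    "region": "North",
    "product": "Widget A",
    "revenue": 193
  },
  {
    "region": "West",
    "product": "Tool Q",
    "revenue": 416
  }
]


Pivot: region (rows) x product (columns) -> total revenue

     Tool Q        Widget A    
North            0          1573  
South         1917           199  
West           416           240  

Highest: South / Tool Q = $1917

South / Tool Q = $1917


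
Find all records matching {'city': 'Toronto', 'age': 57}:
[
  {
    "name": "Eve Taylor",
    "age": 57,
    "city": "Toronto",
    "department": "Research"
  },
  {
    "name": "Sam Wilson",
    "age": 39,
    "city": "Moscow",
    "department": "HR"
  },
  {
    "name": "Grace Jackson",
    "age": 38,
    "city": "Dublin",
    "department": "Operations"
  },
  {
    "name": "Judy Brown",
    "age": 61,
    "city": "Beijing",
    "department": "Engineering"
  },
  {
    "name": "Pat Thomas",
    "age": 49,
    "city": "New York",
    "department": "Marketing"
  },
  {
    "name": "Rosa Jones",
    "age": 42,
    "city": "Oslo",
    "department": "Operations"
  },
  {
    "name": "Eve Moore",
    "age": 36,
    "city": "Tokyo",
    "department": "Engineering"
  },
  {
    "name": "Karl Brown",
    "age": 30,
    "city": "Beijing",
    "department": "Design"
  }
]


Search criteria: {'city': 'Toronto', 'age': 57}

Checking 8 records:
  Eve Taylor: {city: Toronto, age: 57} <-- MATCH
  Sam Wilson: {city: Moscow, age: 39}
  Grace Jackson: {city: Dublin, age: 38}
  Judy Brown: {city: Beijing, age: 61}
  Pat Thomas: {city: New York, age: 49}
  Rosa Jones: {city: Oslo, age: 42}
  Eve Moore: {city: Tokyo, age: 36}
  Karl Brown: {city: Beijing, age: 30}

Matches: ["Eve Taylor"]

["Eve Taylor"]


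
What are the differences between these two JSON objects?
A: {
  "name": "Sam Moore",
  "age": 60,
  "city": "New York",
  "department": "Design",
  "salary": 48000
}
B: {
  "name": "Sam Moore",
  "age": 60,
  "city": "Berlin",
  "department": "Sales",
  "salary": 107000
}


Comparing each field (in key order):
  name: same
  age: same
  city: DIFFERENT
  department: DIFFERENT
  salary: DIFFERENT
Differences:
  city: New York -> Berlin
  department: Design -> Sales
  salary: 48000 -> 107000

3 field(s) changed

3 changes: city, department, salary


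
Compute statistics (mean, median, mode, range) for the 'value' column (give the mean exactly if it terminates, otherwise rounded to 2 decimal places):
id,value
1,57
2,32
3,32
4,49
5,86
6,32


Data: [57, 32, 32, 49, 86, 32]
Count: 6
Sum: 288
Mean: 288/6 = 48
Sorted: [32, 32, 32, 49, 57, 86]
Median: 40.5
Mode: 32 (3 times)
Range: 86 - 32 = 54
Min: 32, Max: 86

mean=48, median=40.5, mode=32, range=54


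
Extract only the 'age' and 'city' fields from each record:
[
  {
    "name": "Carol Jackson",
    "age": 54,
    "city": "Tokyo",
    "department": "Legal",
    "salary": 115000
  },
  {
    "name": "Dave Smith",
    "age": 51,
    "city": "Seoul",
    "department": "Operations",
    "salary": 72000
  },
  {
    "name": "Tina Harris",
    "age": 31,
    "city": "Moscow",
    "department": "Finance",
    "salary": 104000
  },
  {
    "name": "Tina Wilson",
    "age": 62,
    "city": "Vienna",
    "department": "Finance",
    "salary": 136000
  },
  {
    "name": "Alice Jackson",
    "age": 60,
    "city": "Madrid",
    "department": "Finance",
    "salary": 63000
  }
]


Original: 5 records with fields: name, age, city, department, salary
Keep: ['age', 'city']
Drop: ['name', 'department', 'salary']
Result: 5 records, 2 fields each

[
  {
    "age": 54,
    "city": "Tokyo"
  },
  {
    "age": 51,
    "city": "Seoul"
  },
  {
    "age": 31,
    "city": "Moscow"
  },
  {
    "age": 62,
    "city": "Vienna"
  },
  {
    "age": 60,
    "city": "Madrid"
  }
]


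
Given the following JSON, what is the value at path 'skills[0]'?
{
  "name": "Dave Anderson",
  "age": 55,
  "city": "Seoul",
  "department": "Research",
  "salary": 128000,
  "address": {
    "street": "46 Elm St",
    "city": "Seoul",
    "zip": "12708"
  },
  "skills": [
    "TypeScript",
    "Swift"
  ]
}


Query: skills[0]
Path: skills -> first element
Value: TypeScript

TypeScript


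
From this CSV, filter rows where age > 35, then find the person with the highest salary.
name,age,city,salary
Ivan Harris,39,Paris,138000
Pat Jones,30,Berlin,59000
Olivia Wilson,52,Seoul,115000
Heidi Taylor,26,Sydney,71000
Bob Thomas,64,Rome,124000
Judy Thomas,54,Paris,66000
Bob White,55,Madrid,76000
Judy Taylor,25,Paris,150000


Filter: age > 35
Sort by: salary (descending)

Filtered records (5):
  Ivan Harris, age 39, salary $138000
  Bob Thomas, age 64, salary $124000
  Olivia Wilson, age 52, salary $115000
  Bob White, age 55, salary $76000
  Judy Thomas, age 54, salary $66000

Highest salary: Ivan Harris ($138000)

Ivan Harris


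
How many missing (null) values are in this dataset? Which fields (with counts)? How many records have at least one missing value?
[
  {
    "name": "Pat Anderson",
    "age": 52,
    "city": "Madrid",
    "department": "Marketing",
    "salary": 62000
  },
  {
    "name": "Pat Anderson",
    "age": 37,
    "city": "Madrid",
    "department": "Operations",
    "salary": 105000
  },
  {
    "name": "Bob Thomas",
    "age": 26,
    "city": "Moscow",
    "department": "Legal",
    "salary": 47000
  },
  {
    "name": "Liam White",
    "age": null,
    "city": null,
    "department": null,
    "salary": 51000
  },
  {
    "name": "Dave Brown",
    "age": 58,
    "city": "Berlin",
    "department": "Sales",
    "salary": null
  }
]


Checking for missing (null) values in 5 records:

  Pat Anderson: complete
  Pat Anderson: complete
  Bob Thomas: complete
  Liam White: age, city, department
  Dave Brown: salary

Per field:
  name: 0 missing
  age: 1 missing
  city: 1 missing
  department: 1 missing
  salary: 1 missing

Total missing values: 4
Records with any missing: 2

4 missing values (age: 1, city: 1, department: 1, salary: 1); 2 incomplete records


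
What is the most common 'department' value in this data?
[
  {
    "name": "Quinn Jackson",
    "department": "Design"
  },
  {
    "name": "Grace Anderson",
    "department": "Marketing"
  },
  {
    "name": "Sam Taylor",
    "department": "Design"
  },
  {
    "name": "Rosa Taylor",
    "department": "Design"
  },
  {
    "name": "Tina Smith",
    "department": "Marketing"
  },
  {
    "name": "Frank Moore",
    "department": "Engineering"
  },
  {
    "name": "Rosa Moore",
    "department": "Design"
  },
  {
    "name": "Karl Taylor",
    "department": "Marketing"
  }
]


Counting 'department' values across 8 records:

  Design: 4 ####
  Marketing: 3 ###
  Engineering: 1 #

Most common: Design (4 times)

Design (4 times)


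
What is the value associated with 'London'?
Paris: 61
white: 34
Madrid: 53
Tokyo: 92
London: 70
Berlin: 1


Looking up key 'London'
Value: 70

70


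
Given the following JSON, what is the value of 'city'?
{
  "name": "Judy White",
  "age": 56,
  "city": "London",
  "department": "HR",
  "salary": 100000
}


Looking up field 'city'
Value: London

London


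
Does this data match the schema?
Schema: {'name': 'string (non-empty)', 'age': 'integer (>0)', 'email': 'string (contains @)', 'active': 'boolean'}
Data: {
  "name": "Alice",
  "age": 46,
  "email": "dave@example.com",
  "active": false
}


Validating each field against schema:
  name: OK (non-empty string)
  age: OK (positive integer)
  email: OK (string with @)
  active: OK (boolean)

Result: VALID

VALID


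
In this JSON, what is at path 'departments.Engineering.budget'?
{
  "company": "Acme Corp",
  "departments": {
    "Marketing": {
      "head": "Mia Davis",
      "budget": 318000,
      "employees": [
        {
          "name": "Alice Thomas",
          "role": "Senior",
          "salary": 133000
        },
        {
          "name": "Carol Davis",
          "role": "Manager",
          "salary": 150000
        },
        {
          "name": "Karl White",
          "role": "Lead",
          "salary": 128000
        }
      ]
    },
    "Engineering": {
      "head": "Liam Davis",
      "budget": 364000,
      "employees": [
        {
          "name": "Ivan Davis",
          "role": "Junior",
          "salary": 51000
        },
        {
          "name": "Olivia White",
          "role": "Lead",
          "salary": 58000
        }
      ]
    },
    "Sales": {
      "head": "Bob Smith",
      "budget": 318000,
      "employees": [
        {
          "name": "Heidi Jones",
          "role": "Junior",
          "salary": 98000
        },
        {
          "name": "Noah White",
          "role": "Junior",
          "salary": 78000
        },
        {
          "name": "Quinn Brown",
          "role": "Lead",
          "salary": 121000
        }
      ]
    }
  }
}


Path: departments.Engineering.budget

Navigate:
  -> departments
  -> Engineering
  -> budget = 364000

364000


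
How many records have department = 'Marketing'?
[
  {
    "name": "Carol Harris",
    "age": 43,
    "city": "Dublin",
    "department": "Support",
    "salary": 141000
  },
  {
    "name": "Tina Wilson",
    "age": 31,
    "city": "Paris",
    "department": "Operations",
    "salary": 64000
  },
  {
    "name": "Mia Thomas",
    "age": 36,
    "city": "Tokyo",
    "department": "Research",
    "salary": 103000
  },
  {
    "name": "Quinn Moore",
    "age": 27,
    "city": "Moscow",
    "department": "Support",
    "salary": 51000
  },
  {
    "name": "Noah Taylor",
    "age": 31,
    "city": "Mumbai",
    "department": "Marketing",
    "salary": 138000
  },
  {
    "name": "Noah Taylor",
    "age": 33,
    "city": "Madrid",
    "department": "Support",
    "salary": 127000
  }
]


Data: 6 records
Condition: department = 'Marketing'

Checking each record:
  Carol Harris: Support
  Tina Wilson: Operations
  Mia Thomas: Research
  Quinn Moore: Support
  Noah Taylor: Marketing MATCH
  Noah Taylor: Support

Count: 1

1


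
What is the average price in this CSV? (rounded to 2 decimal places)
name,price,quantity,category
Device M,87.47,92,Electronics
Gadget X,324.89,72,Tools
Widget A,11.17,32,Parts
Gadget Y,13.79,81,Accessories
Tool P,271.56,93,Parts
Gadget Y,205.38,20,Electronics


Computing average price:
Values: [87.47, 324.89, 11.17, 13.79, 271.56, 205.38]
Sum = 914.26
Count = 6
Average = 914.26/6 ≈ 152.38 (rounded to 2 decimal places)

152.38


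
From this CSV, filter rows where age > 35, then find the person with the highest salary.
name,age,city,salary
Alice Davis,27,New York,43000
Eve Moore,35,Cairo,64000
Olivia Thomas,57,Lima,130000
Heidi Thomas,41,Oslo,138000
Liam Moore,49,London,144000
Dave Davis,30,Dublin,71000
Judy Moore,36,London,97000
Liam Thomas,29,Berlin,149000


Filter: age > 35
Sort by: salary (descending)

Filtered records (4):
  Liam Moore, age 49, salary $144000
  Heidi Thomas, age 41, salary $138000
  Olivia Thomas, age 57, salary $130000
  Judy Moore, age 36, salary $97000

Highest salary: Liam Moore ($144000)

Liam Moore


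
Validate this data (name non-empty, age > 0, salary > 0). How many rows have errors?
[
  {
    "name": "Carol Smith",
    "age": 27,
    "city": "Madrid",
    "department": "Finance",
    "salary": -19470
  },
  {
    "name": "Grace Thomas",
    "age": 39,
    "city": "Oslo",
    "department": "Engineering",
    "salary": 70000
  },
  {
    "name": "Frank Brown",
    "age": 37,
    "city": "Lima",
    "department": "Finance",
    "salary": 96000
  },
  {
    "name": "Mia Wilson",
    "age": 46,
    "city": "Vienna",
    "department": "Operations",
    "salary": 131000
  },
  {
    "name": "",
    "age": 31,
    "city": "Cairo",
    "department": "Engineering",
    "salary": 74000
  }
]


Validating 5 records:
Rules: name non-empty, age > 0, salary > 0

  Row 1 (Carol Smith): negative salary: -19470
  Row 2 (Grace Thomas): OK
  Row 3 (Frank Brown): OK
  Row 4 (Mia Wilson): OK
  Row 5 (???): empty name

Total errors: 2

2 errors


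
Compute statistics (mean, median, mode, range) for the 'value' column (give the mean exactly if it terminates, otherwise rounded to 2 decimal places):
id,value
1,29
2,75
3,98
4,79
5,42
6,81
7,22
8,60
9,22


Data: [29, 75, 98, 79, 42, 81, 22, 60, 22]
Count: 9
Sum: 508
Mean: 508/9 ≈ 56.44 (rounded to 2 decimal places)
Sorted: [22, 22, 29, 42, 60, 75, 79, 81, 98]
Median: 60.0
Mode: 22 (2 times)
Range: 98 - 22 = 76
Min: 22, Max: 98

mean≈56.44, median=60.0, mode=22, range=76


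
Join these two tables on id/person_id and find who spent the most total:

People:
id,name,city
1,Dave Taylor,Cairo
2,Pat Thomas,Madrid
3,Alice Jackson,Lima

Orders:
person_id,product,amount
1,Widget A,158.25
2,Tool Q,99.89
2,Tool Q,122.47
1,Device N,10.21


Join on: people.id = orders.person_id

Joined rows:
  Dave Taylor (Cairo) bought Widget A for $158.25
  Pat Thomas (Madrid) bought Tool Q for $99.89
  Pat Thomas (Madrid) bought Tool Q for $122.47
  Dave Taylor (Cairo) bought Device N for $10.21

Total per person:
  Pat Thomas: $222.36
  Dave Taylor: $168.46

Top spender: Pat Thomas ($222.36)

Pat Thomas ($222.36)
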